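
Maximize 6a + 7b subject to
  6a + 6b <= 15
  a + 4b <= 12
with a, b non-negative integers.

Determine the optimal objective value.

14

(a,b)=(0,2) is feasible, giving 14.
(a,b)=(1,1) is feasible, giving 13.
No feasible integer point exceeds 14.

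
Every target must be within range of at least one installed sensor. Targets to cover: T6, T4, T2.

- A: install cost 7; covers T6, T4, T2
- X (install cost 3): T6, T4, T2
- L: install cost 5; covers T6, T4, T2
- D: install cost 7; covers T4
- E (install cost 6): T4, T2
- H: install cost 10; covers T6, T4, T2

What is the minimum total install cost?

3

X alone covers T6, T4, T2 — every target.
Total install cost: 3.
No cover costs less than 3.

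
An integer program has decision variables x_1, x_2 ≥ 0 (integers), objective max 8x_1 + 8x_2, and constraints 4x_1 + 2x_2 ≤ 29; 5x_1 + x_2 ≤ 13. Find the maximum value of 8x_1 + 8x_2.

104

(x_1,x_2)=(0,13): 4·0+2·13=26≤29, 5·0+1·13=13≤13, objective 104.
(x_1,x_2)=(0,12): 4·0+2·12=24≤29, 5·0+1·12=12≤13, objective 96.
No feasible integer point exceeds 104.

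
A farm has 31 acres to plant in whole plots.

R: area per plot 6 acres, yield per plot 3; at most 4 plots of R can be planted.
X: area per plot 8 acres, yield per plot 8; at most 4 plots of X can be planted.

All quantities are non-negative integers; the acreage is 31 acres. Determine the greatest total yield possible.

27

X has the best ratio (8/8); taking only X gives at most 3×8 = 24 (stopped by the area limit).
Mixing does better — 1×R and 3×X: area 30 ≤ 31, yield 1·3 + 3·8 = 27.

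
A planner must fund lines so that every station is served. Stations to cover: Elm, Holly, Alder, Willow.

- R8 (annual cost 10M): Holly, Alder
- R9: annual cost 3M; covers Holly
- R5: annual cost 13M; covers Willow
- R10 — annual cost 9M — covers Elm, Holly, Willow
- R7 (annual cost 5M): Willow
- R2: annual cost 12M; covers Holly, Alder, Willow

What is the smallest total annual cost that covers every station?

The greedy cost-per-new-station heuristic would pick R9, R10, and R8 for 22, but a cheaper cover exists.
Choose R8 and R10: together they cover Elm, Holly, Alder, Willow — every station.
Total annual cost: 10 + 9 = 19.
No cover costs less than 19.

19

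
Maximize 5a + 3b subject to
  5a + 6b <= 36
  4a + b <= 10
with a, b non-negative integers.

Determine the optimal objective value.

20

(a,b)=(1,5) is feasible, giving 20.
(a,b)=(0,6) is feasible, giving 18.
(a,b)=(1,4) is feasible, giving 17.
The best lattice point is (1,5), giving 20.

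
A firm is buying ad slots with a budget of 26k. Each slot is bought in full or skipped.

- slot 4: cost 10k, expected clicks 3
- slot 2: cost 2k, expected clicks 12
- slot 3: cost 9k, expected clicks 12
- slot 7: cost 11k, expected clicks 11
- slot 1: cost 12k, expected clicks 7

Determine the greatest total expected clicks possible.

35

This is an integer program with binary decision variables.
Allowing fractional choices, the relaxed optimum would be about 37.3, but ad slots are indivisible.
slot 2 + slot 3 + slot 1: cost 2 + 9 + 12 = 23 ≤ 26, expected clicks 12 + 12 + 7 = 31.
slot 2 + slot 3 + slot 7: cost 2 + 9 + 11 = 22 ≤ 26, expected clicks 12 + 12 + 11 = 35.
Best is slot 2, slot 3, and slot 7 with total expected clicks 35.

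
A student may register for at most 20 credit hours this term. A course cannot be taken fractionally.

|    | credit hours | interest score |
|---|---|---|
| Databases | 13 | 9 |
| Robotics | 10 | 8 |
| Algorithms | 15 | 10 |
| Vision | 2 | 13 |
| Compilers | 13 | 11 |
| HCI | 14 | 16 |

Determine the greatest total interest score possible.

This is a 0-1 knapsack instance.
Take Vision and HCI: credit hours 2 + 14 = 16 ≤ 20, interest score 13 + 16 = 29.
No other feasible combination does better.

29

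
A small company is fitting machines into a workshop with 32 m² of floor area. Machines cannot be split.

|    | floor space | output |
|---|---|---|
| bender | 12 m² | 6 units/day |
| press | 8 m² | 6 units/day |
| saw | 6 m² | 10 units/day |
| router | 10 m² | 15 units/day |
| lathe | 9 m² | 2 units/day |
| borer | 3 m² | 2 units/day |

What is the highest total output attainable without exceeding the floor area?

Allowing fractional choices, the relaxed optimum would be about 35.5, but machines are indivisible.
press + saw + router: floor space 8 + 6 + 10 = 24 ≤ 32, output 6 + 10 + 15 = 31.
bender + saw + router + borer: floor space 12 + 6 + 10 + 3 = 31 ≤ 32, output 6 + 10 + 15 + 2 = 33.
press + saw + router + borer: floor space 8 + 6 + 10 + 3 = 27 ≤ 32, output 6 + 10 + 15 + 2 = 33.
The maximum output is 33; one optimal choice is press, saw, router, and borer.

33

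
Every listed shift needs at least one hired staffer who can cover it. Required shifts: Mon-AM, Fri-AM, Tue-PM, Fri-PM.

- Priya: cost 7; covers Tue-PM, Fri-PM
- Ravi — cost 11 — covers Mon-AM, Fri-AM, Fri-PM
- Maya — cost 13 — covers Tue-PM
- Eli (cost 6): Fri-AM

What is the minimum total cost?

18

Choose Priya and Ravi: together they cover Mon-AM, Fri-AM, Tue-PM, Fri-PM — every shift.
Total cost: 7 + 11 = 18.
No cover costs less than 18.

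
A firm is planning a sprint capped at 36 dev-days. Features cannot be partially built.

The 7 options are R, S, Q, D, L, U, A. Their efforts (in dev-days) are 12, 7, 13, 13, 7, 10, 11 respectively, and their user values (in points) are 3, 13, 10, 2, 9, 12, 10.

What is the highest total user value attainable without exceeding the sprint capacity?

44

Treat it as a binary knapsack problem.
S + U + A: effort 7 + 10 + 11 = 28 ≤ 36, user value 13 + 12 + 10 = 35.
R + S + L + U: effort 12 + 7 + 7 + 10 = 36 ≤ 36, user value 3 + 13 + 9 + 12 = 37.
S + L + U + A: effort 7 + 7 + 10 + 11 = 35 ≤ 36, user value 13 + 9 + 12 + 10 = 44.
Best is S, L, U, and A with total user value 44.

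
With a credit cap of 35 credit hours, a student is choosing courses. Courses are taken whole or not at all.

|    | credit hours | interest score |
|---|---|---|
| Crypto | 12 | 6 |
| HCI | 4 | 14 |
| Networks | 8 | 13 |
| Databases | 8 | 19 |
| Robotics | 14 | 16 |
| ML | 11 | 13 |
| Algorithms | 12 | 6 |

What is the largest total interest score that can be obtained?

62

Allowing fractional choices, the relaxed optimum would be about 63.6, but courses are indivisible.
HCI + Networks + Databases + Robotics: credit hours 4 + 8 + 8 + 14 = 34 ≤ 35, interest score 14 + 13 + 19 + 16 = 62.
HCI + Networks + Databases + ML: credit hours 4 + 8 + 8 + 11 = 31 ≤ 35, interest score 14 + 13 + 19 + 13 = 59.
Best is HCI, Networks, Databases, and Robotics with total interest score 62.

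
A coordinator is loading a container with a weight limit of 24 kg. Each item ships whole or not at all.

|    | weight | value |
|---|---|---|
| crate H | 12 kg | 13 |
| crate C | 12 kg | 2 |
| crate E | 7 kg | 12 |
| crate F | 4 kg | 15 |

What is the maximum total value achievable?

This is an integer program with binary decision variables.
crate C + crate E + crate F: weight 12 + 7 + 4 = 23 ≤ 24, value 2 + 12 + 15 = 29.
crate H + crate E + crate F: weight 12 + 7 + 4 = 23 ≤ 24, value 13 + 12 + 15 = 40.
Best is crate H, crate E, and crate F with total value 40.

40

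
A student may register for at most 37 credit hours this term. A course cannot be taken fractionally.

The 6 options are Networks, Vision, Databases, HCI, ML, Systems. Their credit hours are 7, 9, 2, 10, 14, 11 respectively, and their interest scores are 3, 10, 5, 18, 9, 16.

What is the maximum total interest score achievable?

Take Vision, Databases, HCI, and Systems: credit hours 9 + 2 + 10 + 11 = 32 ≤ 37, interest score 10 + 5 + 18 + 16 = 49.
No other feasible combination does better.

49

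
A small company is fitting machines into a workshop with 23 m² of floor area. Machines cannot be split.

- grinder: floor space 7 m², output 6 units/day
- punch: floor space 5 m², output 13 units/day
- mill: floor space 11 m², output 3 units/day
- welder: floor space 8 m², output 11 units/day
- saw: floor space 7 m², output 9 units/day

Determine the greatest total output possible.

33

grinder + punch + saw: floor space 7 + 5 + 7 = 19 ≤ 23, output 6 + 13 + 9 = 28.
grinder + punch + welder: floor space 7 + 5 + 8 = 20 ≤ 23, output 6 + 13 + 11 = 30.
punch + welder + saw: floor space 5 + 8 + 7 = 20 ≤ 23, output 13 + 11 + 9 = 33.
Best is punch, welder, and saw with total output 33.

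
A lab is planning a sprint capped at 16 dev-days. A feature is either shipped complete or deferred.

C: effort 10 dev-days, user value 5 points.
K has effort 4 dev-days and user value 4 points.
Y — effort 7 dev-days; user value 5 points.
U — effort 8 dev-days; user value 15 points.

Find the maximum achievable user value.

20

K + U: effort 4 + 8 = 12 ≤ 16, user value 4 + 15 = 19.
Y + U: effort 7 + 8 = 15 ≤ 16, user value 5 + 15 = 20.
Best is Y and U with total user value 20.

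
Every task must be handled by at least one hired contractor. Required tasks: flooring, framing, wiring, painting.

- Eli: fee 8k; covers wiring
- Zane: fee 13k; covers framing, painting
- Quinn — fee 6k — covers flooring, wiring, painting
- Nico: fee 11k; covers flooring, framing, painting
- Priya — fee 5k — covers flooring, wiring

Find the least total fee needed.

The greedy cost-per-new-task heuristic would pick Quinn and Nico for 17, but a cheaper cover exists.
Choose Nico and Priya: together they cover flooring, framing, wiring, painting — every task.
Total fee: 11 + 5 = 16.
No cover costs less than 16.

16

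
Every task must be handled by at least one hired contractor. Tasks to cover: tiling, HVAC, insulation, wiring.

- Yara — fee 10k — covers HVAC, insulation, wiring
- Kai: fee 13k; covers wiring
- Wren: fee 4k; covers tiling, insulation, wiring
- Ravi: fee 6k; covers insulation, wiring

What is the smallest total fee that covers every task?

14

Choose Yara and Wren: together they cover tiling, HVAC, insulation, wiring — every task.
Total fee: 10 + 4 = 14.
No cover costs less than 14.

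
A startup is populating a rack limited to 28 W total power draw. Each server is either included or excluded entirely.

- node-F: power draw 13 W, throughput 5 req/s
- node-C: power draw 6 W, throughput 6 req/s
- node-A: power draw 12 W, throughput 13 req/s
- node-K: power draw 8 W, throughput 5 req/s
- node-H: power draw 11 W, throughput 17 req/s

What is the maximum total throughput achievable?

Allowing fractional choices, the relaxed optimum would be about 35.0, but servers are indivisible.
node-A + node-H: power draw 12 + 11 = 23 ≤ 28, throughput 13 + 17 = 30.
node-C + node-K + node-H: power draw 6 + 8 + 11 = 25 ≤ 28, throughput 6 + 5 + 17 = 28.
Best is node-A and node-H with total throughput 30.

30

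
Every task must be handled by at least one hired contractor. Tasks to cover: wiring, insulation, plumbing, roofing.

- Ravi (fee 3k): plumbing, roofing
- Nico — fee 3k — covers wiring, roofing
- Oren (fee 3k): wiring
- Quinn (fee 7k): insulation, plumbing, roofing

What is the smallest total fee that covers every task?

10

The greedy cost-per-new-task heuristic would pick Ravi, Nico, and Quinn for 13, but a cheaper cover exists.
Choose Nico and Quinn: together they cover wiring, insulation, plumbing, roofing — every task.
Total fee: 3 + 7 = 10.
No cover costs less than 10.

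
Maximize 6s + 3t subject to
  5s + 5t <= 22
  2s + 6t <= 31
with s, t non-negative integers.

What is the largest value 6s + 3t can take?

24

(s,t)=(4,0): 5·4+5·0=20≤22, 2·4+6·0=8≤31, objective 24.
(s,t)=(3,1): 5·3+5·1=20≤22, 2·3+6·1=12≤31, objective 21.
(s,t)=(3,0): 5·3+5·0=15≤22, 2·3+6·0=6≤31, objective 18.
Maximum is 24 at (s,t)=(4,0).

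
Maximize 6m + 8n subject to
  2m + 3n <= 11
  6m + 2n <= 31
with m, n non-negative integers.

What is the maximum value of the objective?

32

(m,n)=(4,1): 2·4+3·1=11≤11, 6·4+2·1=26≤31, objective 32.
(m,n)=(5,0): 2·5+3·0=10≤11, 6·5+2·0=30≤31, objective 30.
No feasible integer point exceeds 32.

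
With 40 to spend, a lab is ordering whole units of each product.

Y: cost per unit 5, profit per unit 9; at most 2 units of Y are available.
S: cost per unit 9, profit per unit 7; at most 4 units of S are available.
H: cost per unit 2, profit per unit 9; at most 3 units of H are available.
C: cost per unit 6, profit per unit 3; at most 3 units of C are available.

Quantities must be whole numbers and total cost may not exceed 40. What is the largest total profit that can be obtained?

Take 2×Y, 2×S, 3×H, and 1×C: cost 40 ≤ 40, profit 2·9 + 2·7 + 3·9 + 1·3 = 62.
H has the best ratio (9/2) and is taken to its limit of 3; remaining capacity is filled optimally with the others.

62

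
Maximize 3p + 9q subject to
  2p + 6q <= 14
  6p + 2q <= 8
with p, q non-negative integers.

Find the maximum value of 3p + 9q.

18

Relaxing integrality, the LP optimum is 21.00 at (p,q) = (0, 2.33), which is not an integer point.
(p,q)=(0,2): 2·0+6·2=12≤14, 6·0+2·2=4≤8, objective 18.
(p,q)=(1,1): 2·1+6·1=8≤14, 6·1+2·1=8≤8, objective 12.
(p,q)=(0,1): 2·0+6·1=6≤14, 6·0+2·1=2≤8, objective 9.
The best lattice point is (0,2), giving 18.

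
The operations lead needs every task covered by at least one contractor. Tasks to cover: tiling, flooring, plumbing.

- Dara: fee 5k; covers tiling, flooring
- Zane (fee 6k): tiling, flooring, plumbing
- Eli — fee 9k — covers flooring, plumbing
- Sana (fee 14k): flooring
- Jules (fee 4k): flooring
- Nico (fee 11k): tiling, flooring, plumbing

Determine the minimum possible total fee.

Zane alone covers tiling, flooring, plumbing — every task.
Total fee: 6.
No cover costs less than 6.

6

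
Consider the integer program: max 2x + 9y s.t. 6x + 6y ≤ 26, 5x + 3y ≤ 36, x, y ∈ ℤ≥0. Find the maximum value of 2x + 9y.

36

The continuous relaxation peaks at (0, 4.33) with value 39.00; rounding to a feasible lattice point costs some objective.
(x,y)=(0,4): 6·0+6·4=24≤26, 5·0+3·4=12≤36, objective 36.
(x,y)=(1,3): 6·1+6·3=24≤26, 5·1+3·3=14≤36, objective 29.
(x,y)=(0,3): 6·0+6·3=18≤26, 5·0+3·3=9≤36, objective 27.
The best lattice point is (0,4), giving 36.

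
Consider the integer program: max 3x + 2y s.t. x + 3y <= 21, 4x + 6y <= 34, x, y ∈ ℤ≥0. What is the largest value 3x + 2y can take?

24

(x,y)=(8,0): 1·8+3·0=8≤21, 4·8+6·0=32≤34, objective 24.
(x,y)=(7,1): 1·7+3·1=10≤21, 4·7+6·1=34≤34, objective 23.
(x,y)=(7,0): 1·7+3·0=7≤21, 4·7+6·0=28≤34, objective 21.
Maximum is 24 at (x,y)=(8,0).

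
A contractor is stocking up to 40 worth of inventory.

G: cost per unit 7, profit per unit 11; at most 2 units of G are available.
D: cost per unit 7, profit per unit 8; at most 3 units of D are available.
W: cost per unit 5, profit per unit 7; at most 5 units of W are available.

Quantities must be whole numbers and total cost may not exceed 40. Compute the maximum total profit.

57

This is a bounded integer knapsack.
G has the best ratio (11/7); taking only G gives at most 2×11 = 22 (stopped by the supply cap of 2).
Mixing does better — 2×G and 5×W: cost 39 ≤ 40, profit 2·11 + 5·7 = 57.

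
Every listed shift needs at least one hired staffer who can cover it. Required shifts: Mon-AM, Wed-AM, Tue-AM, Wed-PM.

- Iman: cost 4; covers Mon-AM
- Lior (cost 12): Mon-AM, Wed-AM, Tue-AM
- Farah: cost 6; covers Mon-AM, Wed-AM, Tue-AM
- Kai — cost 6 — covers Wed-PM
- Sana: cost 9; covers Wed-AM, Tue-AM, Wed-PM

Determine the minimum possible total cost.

Choose Farah and Kai: together they cover Mon-AM, Wed-AM, Tue-AM, Wed-PM — every shift.
Total cost: 6 + 6 = 12.
No cover costs less than 12.

12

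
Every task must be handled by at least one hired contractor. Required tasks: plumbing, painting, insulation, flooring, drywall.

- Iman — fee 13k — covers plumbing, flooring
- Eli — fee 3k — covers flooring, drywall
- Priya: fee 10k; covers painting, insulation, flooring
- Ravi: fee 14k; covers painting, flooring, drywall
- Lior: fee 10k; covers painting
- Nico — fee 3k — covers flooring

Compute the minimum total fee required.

Choose Iman, Eli, and Priya: together they cover plumbing, painting, insulation, flooring, drywall — every task.
Total fee: 13 + 3 + 10 = 26.
No cover costs less than 26.

26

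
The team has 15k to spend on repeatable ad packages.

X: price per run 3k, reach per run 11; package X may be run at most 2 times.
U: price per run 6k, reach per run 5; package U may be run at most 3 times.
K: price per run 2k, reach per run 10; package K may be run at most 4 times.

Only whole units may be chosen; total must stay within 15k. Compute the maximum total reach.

This is a bounded integer knapsack.
2×X and 3×K: price 12 ≤ 15, reach 2·11 + 3·10 = 52.
2×X and 4×K: price 14 ≤ 15, reach 2·11 + 4·10 = 62.
Best is 62.

62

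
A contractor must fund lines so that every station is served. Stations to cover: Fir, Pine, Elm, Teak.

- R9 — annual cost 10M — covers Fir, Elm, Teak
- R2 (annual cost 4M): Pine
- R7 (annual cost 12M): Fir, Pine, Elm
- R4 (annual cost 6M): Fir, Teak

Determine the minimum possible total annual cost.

14

The greedy cost-per-new-station heuristic would pick R4, R2, and R9 for 20, but a cheaper cover exists.
Choose R9 and R2: together they cover Fir, Pine, Elm, Teak — every station.
Total annual cost: 10 + 4 = 14.
No cover costs less than 14.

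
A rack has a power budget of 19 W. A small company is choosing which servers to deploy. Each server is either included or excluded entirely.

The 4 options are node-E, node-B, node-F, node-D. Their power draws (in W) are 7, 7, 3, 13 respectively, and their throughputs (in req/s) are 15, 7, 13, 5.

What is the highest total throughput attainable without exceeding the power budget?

Allowing fractional choices, the relaxed optimum would be about 35.8, but servers are indivisible.
node-E + node-B + node-F: power draw 7 + 7 + 3 = 17 ≤ 19, throughput 15 + 7 + 13 = 35.
node-E + node-F: power draw 7 + 3 = 10 ≤ 19, throughput 15 + 13 = 28.
Best is node-E, node-B, and node-F with total throughput 35.

35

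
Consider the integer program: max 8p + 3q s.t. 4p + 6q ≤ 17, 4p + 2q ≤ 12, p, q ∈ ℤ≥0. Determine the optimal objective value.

(p,q)=(3,0): 4·3+6·0=12≤17, 4·3+2·0=12≤12, objective 24.
(p,q)=(2,1): 4·2+6·1=14≤17, 4·2+2·1=10≤12, objective 19.
(p,q)=(2,0): 4·2+6·0=8≤17, 4·2+2·0=8≤12, objective 16.
No feasible integer point exceeds 24.

24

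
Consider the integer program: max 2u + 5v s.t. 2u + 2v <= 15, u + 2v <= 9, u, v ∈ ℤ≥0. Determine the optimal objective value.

Relaxing integrality, the LP optimum is 22.50 at (u,v) = (0, 4.5), which is not an integer point.
(u,v)=(1,4) is feasible, giving 22.
(u,v)=(0,4) is feasible, giving 20.
(u,v)=(2,3) is feasible, giving 19.
No feasible integer point exceeds 22.

22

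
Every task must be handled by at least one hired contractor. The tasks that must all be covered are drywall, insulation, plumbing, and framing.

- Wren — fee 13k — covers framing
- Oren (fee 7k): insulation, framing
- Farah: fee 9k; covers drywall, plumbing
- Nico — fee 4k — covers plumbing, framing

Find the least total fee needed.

The greedy cost-per-new-task heuristic would pick Nico, Oren, and Farah for 20, but a cheaper cover exists.
Choose Oren and Farah: together they cover drywall, insulation, plumbing, framing — every task.
Total fee: 7 + 9 = 16.
No cover costs less than 16.

16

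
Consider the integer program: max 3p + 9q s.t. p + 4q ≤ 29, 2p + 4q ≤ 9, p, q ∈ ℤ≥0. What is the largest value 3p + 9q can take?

18

The continuous relaxation peaks at (0, 2.25) with value 20.25; rounding to a feasible lattice point costs some objective.
(p,q)=(0,2) is feasible, giving 18.
(p,q)=(1,1) is feasible, giving 12.
(p,q)=(0,1) is feasible, giving 9.
No feasible integer point exceeds 18.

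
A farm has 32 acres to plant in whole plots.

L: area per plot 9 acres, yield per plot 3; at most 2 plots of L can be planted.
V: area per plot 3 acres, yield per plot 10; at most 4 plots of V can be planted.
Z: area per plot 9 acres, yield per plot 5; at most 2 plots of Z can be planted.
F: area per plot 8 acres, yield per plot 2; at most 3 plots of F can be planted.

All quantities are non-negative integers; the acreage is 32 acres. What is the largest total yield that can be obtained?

50

4×V and 2×Z: area 30 ≤ 32, yield 4·10 + 2·5 = 50.
1×L, 4×V, and 1×Z: area 30 ≤ 32, yield 1·3 + 4·10 + 1·5 = 48.
Best is 50.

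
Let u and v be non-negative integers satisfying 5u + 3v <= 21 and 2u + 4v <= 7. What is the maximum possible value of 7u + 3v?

21

(u,v)=(3,0) is feasible, giving 21.
(u,v)=(2,0) is feasible, giving 14.
No feasible integer point exceeds 21.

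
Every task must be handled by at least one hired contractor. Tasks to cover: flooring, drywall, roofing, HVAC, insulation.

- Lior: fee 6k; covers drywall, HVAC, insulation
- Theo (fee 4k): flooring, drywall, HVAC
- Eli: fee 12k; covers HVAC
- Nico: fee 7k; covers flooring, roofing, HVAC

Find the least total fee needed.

13

Choose Lior and Nico: together they cover flooring, drywall, roofing, HVAC, insulation — every task.
Total fee: 6 + 7 = 13.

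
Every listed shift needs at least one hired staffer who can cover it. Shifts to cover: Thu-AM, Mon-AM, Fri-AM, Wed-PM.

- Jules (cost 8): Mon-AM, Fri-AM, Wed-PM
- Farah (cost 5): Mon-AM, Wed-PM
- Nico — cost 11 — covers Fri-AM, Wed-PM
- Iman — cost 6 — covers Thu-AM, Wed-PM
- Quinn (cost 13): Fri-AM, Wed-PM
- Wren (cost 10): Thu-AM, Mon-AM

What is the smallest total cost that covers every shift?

The greedy cost-per-new-shift heuristic would pick Farah, Iman, and Jules for 19, but a cheaper cover exists.
Choose Jules and Iman: together they cover Thu-AM, Mon-AM, Fri-AM, Wed-PM — every shift.
Total cost: 8 + 6 = 14.
No cover costs less than 14.

14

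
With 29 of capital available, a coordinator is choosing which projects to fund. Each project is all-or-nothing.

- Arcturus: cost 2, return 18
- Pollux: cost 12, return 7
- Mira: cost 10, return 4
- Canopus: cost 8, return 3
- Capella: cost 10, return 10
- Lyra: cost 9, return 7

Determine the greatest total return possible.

This is a 0-1 knapsack instance.
Allowing fractional choices, the relaxed optimum would be about 39.7, but projects are indivisible.
Arcturus + Capella + Lyra: cost 2 + 10 + 9 = 21 ≤ 29, return 18 + 10 + 7 = 35.
Arcturus + Canopus + Capella + Lyra: cost 2 + 8 + 10 + 9 = 29 ≤ 29, return 18 + 3 + 10 + 7 = 38.
Best is Arcturus, Canopus, Capella, and Lyra with total return 38.

38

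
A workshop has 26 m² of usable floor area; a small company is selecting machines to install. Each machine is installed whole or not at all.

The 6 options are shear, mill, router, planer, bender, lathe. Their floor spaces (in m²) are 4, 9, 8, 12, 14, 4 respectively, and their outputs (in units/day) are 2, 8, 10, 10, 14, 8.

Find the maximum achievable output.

Treat it as a binary knapsack problem.
shear + mill + router + lathe: floor space 4 + 9 + 8 + 4 = 25 ≤ 26, output 2 + 8 + 10 + 8 = 28.
router + planer + lathe: floor space 8 + 12 + 4 = 24 ≤ 26, output 10 + 10 + 8 = 28.
router + bender + lathe: floor space 8 + 14 + 4 = 26 ≤ 26, output 10 + 14 + 8 = 32.
Best is router, bender, and lathe with total output 32.

32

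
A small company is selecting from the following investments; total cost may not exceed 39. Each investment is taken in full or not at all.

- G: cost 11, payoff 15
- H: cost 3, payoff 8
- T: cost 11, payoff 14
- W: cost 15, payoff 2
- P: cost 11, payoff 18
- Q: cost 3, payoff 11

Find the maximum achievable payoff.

This is a 0-1 knapsack instance.
G + H + T + P: cost 11 + 3 + 11 + 11 = 36 ≤ 39, payoff 15 + 8 + 14 + 18 = 55.
G + H + T + P + Q: cost 11 + 3 + 11 + 11 + 3 = 39 ≤ 39, payoff 15 + 8 + 14 + 18 + 11 = 66.
G + T + P + Q: cost 11 + 11 + 11 + 3 = 36 ≤ 39, payoff 15 + 14 + 18 + 11 = 58.
Best is G, H, T, P, and Q with total payoff 66.

66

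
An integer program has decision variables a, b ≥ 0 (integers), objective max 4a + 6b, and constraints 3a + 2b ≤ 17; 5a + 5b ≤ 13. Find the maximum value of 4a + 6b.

The continuous relaxation peaks at (0, 2.6) with value 15.60; rounding to a feasible lattice point costs some objective.
(a,b)=(0,2): 3·0+2·2=4≤17, 5·0+5·2=10≤13, objective 12.
(a,b)=(1,1): 3·1+2·1=5≤17, 5·1+5·1=10≤13, objective 10.
(a,b)=(0,1): 3·0+2·1=2≤17, 5·0+5·1=5≤13, objective 6.
Maximum is 12 at (a,b)=(0,2).

12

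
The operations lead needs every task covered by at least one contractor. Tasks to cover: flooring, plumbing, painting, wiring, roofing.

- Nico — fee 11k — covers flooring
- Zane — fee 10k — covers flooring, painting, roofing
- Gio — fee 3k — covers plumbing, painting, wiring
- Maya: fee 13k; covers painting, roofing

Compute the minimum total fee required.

13

This is an integer covering problem.
Choose Zane and Gio: together they cover flooring, plumbing, painting, wiring, roofing — every task.
Total fee: 10 + 3 = 13.
No cover costs less than 13.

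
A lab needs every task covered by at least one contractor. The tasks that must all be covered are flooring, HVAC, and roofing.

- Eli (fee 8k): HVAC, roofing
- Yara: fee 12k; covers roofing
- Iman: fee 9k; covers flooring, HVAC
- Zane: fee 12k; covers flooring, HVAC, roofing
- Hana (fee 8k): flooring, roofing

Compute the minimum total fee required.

12

The greedy cost-per-new-task heuristic would pick Eli and Hana for 16, but a cheaper cover exists.
Zane alone covers flooring, HVAC, roofing — every task.
Total fee: 12.
No cover costs less than 12.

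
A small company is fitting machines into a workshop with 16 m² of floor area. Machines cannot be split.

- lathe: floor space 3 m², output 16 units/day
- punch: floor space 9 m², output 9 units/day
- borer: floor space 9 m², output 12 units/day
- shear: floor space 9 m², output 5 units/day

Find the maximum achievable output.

28

Allowing fractional choices, the relaxed optimum would be about 32.0, but machines are indivisible.
lathe + punch: floor space 3 + 9 = 12 ≤ 16, output 16 + 9 = 25.
lathe + shear: floor space 3 + 9 = 12 ≤ 16, output 16 + 5 = 21.
lathe + borer: floor space 3 + 9 = 12 ≤ 16, output 16 + 12 = 28.
Best is lathe and borer with total output 28.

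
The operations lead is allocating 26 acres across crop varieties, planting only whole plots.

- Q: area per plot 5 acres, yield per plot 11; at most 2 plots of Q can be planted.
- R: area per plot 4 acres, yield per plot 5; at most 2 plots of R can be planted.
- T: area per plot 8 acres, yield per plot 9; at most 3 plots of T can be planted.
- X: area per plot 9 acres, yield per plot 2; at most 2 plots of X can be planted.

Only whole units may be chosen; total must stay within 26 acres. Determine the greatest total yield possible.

41

2×Q, 2×R, and 1×T: area 26 ≤ 26, yield 2·11 + 2·5 + 1·9 = 41.
2×Q and 2×T: area 26 ≤ 26, yield 2·11 + 2·9 = 40.
Best is 41.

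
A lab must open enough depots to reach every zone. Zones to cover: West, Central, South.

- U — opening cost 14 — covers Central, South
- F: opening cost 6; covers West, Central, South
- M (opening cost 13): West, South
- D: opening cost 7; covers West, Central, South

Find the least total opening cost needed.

F alone covers West, Central, South — every zone.
Total opening cost: 6.

6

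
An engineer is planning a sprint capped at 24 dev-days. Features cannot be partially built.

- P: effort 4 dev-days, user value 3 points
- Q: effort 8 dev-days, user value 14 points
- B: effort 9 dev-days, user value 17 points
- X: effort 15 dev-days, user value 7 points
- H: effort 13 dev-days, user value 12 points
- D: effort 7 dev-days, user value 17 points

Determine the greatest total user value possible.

B + D: effort 9 + 7 = 16 ≤ 24, user value 17 + 17 = 34.
P + B + D: effort 4 + 9 + 7 = 20 ≤ 24, user value 3 + 17 + 17 = 37.
Q + B + D: effort 8 + 9 + 7 = 24 ≤ 24, user value 14 + 17 + 17 = 48.
Best is Q, B, and D with total user value 48.

48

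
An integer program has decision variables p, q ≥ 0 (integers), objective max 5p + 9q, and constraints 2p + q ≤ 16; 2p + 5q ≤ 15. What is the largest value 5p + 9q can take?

35

Relaxing integrality, the LP optimum is 37.50 at (p,q) = (7.5, 0), which is not an integer point.
(p,q)=(7,0): 2·7+1·0=14≤16, 2·7+5·0=14≤15, objective 35.
(p,q)=(6,0): 2·6+1·0=12≤16, 2·6+5·0=12≤15, objective 30.
Maximum is 35 at (p,q)=(7,0).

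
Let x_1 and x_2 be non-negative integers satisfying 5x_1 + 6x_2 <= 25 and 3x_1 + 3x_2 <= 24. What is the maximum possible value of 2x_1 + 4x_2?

16

(x_1,x_2)=(0,4): 5·0+6·4=24≤25, 3·0+3·4=12≤24, objective 16.
(x_1,x_2)=(1,3): 5·1+6·3=23≤25, 3·1+3·3=12≤24, objective 14.
(x_1,x_2)=(0,3): 5·0+6·3=18≤25, 3·0+3·3=9≤24, objective 12.
No feasible integer point exceeds 16.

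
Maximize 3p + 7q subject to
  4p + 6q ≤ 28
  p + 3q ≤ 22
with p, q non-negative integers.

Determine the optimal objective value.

31

(p,q)=(1,4) is feasible, giving 31.
(p,q)=(0,4) is feasible, giving 28.
(p,q)=(2,3) is feasible, giving 27.
The best lattice point is (1,4), giving 31.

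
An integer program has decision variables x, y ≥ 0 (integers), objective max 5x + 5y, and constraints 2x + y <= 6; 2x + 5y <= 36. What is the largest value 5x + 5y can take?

30

(x,y)=(0,6): 2·0+1·6=6≤6, 2·0+5·6=30≤36, objective 30.
(x,y)=(0,5): 2·0+1·5=5≤6, 2·0+5·5=25≤36, objective 25.
The best lattice point is (0,6), giving 30.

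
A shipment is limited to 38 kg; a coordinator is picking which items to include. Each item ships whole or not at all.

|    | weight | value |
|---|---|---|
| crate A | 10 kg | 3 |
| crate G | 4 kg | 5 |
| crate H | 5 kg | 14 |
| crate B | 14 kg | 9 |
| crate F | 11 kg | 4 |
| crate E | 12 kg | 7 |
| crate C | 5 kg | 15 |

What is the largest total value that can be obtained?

46

crate H + crate B + crate E + crate C: weight 5 + 14 + 12 + 5 = 36 ≤ 38, value 14 + 9 + 7 + 15 = 45.
crate A + crate G + crate H + crate B + crate C: weight 10 + 4 + 5 + 14 + 5 = 38 ≤ 38, value 3 + 5 + 14 + 9 + 15 = 46.
crate G + crate H + crate F + crate E + crate C: weight 4 + 5 + 11 + 12 + 5 = 37 ≤ 38, value 5 + 14 + 4 + 7 + 15 = 45.
Best is crate A, crate G, crate H, crate B, and crate C with total value 46.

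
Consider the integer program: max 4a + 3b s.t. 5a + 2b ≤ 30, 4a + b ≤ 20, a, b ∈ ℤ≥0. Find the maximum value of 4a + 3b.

45

(a,b)=(0,15): 5·0+2·15=30≤30, 4·0+1·15=15≤20, objective 45.
(a,b)=(0,14): 5·0+2·14=28≤30, 4·0+1·14=14≤20, objective 42.
No feasible integer point exceeds 45.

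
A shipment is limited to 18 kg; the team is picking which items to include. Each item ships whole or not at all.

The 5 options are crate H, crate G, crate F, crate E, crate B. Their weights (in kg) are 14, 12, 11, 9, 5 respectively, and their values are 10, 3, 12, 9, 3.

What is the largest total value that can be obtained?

15

Take crate F and crate B: weight 11 + 5 = 16 ≤ 18, value 12 + 3 = 15.
No other feasible combination does better.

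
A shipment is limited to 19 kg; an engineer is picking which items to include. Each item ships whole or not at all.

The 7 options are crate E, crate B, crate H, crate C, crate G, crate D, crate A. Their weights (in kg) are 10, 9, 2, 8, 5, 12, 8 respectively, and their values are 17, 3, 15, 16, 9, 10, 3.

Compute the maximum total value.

41

Take crate E, crate H, and crate G: weight 10 + 2 + 5 = 17 ≤ 19, value 17 + 15 + 9 = 41.
No other feasible combination does better.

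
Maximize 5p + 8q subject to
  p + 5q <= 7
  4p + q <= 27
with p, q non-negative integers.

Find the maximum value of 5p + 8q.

30

(p,q)=(6,0): 1·6+5·0=6≤7, 4·6+1·0=24≤27, objective 30.
(p,q)=(5,0): 1·5+5·0=5≤7, 4·5+1·0=20≤27, objective 25.
No feasible integer point exceeds 30.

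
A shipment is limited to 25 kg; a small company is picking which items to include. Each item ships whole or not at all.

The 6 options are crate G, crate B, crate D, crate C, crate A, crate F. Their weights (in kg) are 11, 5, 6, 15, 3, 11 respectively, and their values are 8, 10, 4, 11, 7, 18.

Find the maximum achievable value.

39

This is an integer program with binary decision variables.
crate G + crate A + crate F: weight 11 + 3 + 11 = 25 ≤ 25, value 8 + 7 + 18 = 33.
crate B + crate A + crate F: weight 5 + 3 + 11 = 19 ≤ 25, value 10 + 7 + 18 = 35.
crate B + crate D + crate A + crate F: weight 5 + 6 + 3 + 11 = 25 ≤ 25, value 10 + 4 + 7 + 18 = 39.
Best is crate B, crate D, crate A, and crate F with total value 39.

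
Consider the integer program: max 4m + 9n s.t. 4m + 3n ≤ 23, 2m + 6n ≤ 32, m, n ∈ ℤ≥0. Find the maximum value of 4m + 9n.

Relaxing integrality, the LP optimum is 50.33 at (m,n) = (2.33, 4.56), which is not an integer point.
(m,n)=(1,5): 4·1+3·5=19≤23, 2·1+6·5=32≤32, objective 49.
(m,n)=(0,5): 4·0+3·5=15≤23, 2·0+6·5=30≤32, objective 45.
(m,n)=(2,4): 4·2+3·4=20≤23, 2·2+6·4=28≤32, objective 44.
Maximum is 49 at (m,n)=(1,5).

49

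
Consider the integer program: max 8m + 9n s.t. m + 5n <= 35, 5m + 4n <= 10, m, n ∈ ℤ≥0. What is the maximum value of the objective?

18

(m,n)=(0,2): 1·0+5·2=10≤35, 5·0+4·2=8≤10, objective 18.
(m,n)=(1,1): 1·1+5·1=6≤35, 5·1+4·1=9≤10, objective 17.
(m,n)=(0,1): 1·0+5·1=5≤35, 5·0+4·1=4≤10, objective 9.
No feasible integer point exceeds 18.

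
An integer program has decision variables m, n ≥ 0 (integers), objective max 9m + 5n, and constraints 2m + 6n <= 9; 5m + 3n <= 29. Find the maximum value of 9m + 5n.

36

(m,n)=(4,0) is feasible, giving 36.
(m,n)=(3,0) is feasible, giving 27.
No feasible integer point exceeds 36.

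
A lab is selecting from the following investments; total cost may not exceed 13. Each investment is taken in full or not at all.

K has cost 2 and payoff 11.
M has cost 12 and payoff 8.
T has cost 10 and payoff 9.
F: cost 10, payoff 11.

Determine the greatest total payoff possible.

Treat it as a binary knapsack problem.
Allowing fractional choices, the relaxed optimum would be about 22.9, but investments are indivisible.
K: cost 2 ≤ 13, payoff 11.
K + F: cost 2 + 10 = 12 ≤ 13, payoff 11 + 11 = 22.
K + T: cost 2 + 10 = 12 ≤ 13, payoff 11 + 9 = 20.
Best is K and F with total payoff 22.

22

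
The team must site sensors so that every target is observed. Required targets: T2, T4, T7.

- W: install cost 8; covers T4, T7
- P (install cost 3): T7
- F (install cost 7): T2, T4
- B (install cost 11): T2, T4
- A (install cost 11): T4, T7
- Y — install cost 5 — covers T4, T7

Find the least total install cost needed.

This is a weighted set-cover instance.
The greedy cost-per-new-target heuristic would pick Y and F for 12, but a cheaper cover exists.
Choose P and F: together they cover T2, T4, T7 — every target.
Total install cost: 3 + 7 = 10.
No cover costs less than 10.

10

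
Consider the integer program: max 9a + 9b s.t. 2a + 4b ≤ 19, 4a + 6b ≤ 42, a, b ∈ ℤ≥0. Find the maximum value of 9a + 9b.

(a,b)=(9,0): 2·9+4·0=18≤19, 4·9+6·0=36≤42, objective 81.
(a,b)=(8,0): 2·8+4·0=16≤19, 4·8+6·0=32≤42, objective 72.
No feasible integer point exceeds 81.

81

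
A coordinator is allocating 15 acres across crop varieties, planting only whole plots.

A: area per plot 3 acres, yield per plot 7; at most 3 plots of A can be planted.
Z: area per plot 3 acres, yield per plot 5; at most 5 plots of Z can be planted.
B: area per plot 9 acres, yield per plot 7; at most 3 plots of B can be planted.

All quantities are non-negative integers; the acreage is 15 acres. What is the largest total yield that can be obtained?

31

3×A and 2×Z: area 15 ≤ 15, yield 3·7 + 2·5 = 31.
2×A and 3×Z: area 15 ≤ 15, yield 2·7 + 3·5 = 29.
Best is 31.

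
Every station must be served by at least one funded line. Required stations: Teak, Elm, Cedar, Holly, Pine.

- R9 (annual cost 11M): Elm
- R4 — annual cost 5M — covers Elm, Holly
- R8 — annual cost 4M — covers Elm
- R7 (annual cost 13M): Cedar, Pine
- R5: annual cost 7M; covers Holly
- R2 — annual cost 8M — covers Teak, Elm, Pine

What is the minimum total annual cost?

26

This is a weighted set-cover instance.
Choose R4, R7, and R2: together they cover Teak, Elm, Cedar, Holly, Pine — every station.
Total annual cost: 5 + 13 + 8 = 26.
No cover costs less than 26.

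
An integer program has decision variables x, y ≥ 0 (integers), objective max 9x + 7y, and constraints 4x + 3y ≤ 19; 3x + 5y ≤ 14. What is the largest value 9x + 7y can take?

(x,y)=(4,0): 4·4+3·0=16≤19, 3·4+5·0=12≤14, objective 36.
(x,y)=(3,1): 4·3+3·1=15≤19, 3·3+5·1=14≤14, objective 34.
(x,y)=(3,0): 4·3+3·0=12≤19, 3·3+5·0=9≤14, objective 27.
Maximum is 36 at (x,y)=(4,0).

36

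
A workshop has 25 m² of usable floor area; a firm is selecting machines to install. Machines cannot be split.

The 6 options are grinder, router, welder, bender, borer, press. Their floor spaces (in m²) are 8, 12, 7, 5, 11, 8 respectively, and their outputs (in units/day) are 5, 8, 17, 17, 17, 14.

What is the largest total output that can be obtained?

bender + borer + press: floor space 5 + 11 + 8 = 24 ≤ 25, output 17 + 17 + 14 = 48.
welder + bender + press: floor space 7 + 5 + 8 = 20 ≤ 25, output 17 + 17 + 14 = 48.
welder + bender + borer: floor space 7 + 5 + 11 = 23 ≤ 25, output 17 + 17 + 17 = 51.
Best is welder, bender, and borer with total output 51.

51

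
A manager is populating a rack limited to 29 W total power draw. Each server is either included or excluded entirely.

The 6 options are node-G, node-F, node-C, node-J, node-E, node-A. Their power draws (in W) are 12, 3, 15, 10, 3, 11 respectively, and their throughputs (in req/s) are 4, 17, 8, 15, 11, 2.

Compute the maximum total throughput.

47

Take node-G, node-F, node-J, and node-E: power draw 12 + 3 + 10 + 3 = 28 ≤ 29, throughput 4 + 17 + 15 + 11 = 47.
No other feasible combination does better.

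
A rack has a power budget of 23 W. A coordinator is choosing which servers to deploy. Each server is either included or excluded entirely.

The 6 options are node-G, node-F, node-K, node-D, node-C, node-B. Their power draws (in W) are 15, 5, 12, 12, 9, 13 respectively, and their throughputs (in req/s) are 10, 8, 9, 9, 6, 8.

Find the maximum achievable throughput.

Allowing fractional choices, the relaxed optimum would be about 21.5, but servers are indivisible.
node-F + node-K: power draw 5 + 12 = 17 ≤ 23, throughput 8 + 9 = 17.
node-G + node-F: power draw 15 + 5 = 20 ≤ 23, throughput 10 + 8 = 18.
Best is node-G and node-F with total throughput 18.

18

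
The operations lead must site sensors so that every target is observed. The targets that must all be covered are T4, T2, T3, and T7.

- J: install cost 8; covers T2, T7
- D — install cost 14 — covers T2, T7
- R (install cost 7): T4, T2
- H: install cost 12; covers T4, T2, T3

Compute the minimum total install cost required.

20

This is an integer covering problem.
The greedy cost-per-new-target heuristic would pick R, J, and H for 27, but a cheaper cover exists.
Choose J and H: together they cover T4, T2, T3, T7 — every target.
Total install cost: 8 + 12 = 20.
No cover costs less than 20.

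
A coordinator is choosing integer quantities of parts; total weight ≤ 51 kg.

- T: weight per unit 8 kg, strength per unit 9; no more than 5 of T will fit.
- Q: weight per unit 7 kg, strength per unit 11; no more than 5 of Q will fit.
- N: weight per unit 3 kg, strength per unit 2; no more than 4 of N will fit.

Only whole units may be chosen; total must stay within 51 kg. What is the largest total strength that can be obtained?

This is a bounded integer knapsack.
Q has the best ratio (11/7); taking only Q gives at most 5×11 = 55 (stopped by the supply cap of 5).
Mixing does better — 2×T and 5×Q: weight 51 ≤ 51, strength 2·9 + 5·11 = 73.

73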